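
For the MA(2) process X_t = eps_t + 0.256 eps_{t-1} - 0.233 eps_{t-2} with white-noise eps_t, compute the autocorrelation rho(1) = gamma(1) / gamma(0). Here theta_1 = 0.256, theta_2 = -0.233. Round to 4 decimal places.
\rho(1) = 0.1753

For an MA(q) process with theta_0 = 1, the autocovariance is
  gamma(k) = sigma^2 * sum_{i=0..q-k} theta_i * theta_{i+k},
and rho(k) = gamma(k) / gamma(0). Sigma^2 cancels.
  numerator   = (1)*(0.256) + (0.256)*(-0.233) = 0.196352.
  denominator = (1)^2 + (0.256)^2 + (-0.233)^2 = 1.119825.
  rho(1) = 0.196352 / 1.119825 = 0.1753.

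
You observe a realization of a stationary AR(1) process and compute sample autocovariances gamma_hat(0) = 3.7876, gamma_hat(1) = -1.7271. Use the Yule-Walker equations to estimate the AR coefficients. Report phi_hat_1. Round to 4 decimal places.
\hat\phi_{1} = -0.4560

The Yule-Walker equations for an AR(p) process read, in matrix form,
  Gamma_p phi = r_p,   with   (Gamma_p)_{ij} = gamma(|i - j|),
                       (r_p)_i = gamma(i),   i,j = 1..p.
Substitute the sample gammas (Toeplitz matrix and right-hand side of size 1):
  Gamma_p = [[3.7876]]
  r_p     = [-1.7271]
With p = 1 this is the single equation gamma(0) phi_1 = gamma(1):
  phi_hat_1 = gamma(1) / gamma(0) = -1.7271 / 3.7876 = -0.4560.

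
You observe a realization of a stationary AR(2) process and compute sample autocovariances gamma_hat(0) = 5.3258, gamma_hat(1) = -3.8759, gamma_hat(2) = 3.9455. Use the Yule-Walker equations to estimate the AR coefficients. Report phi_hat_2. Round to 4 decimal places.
\hat\phi_{2} = 0.4490

The Yule-Walker equations for an AR(p) process read, in matrix form,
  Gamma_p phi = r_p,   with   (Gamma_p)_{ij} = gamma(|i - j|),
                       (r_p)_i = gamma(i),   i,j = 1..p.
Substitute the sample gammas (Toeplitz matrix and right-hand side of size 2):
  Gamma_p = [[5.3258, -3.8759], [-3.8759, 5.3258]]
  r_p     = [-3.8759, 3.9455]
Written out:
  5.3258 phi_1 - 3.8759 phi_2 = -3.8759
  -3.8759 phi_1 + 5.3258 phi_2 = 3.9455
Solve by Cramer's rule:
  det = gamma(0)^2 - gamma(1)^2 = (5.3258)^2 - (-3.8759)^2 = 28.36414564 - 15.02260081 = 13.34154483
  phi_hat_1 = [gamma(1) gamma(0) - gamma(1) gamma(2)] / det = [(-3.8759)(5.3258) - (-3.8759)(3.9455)] / 13.34154483 = -5.34990477 / 13.34154483 = -0.401
  phi_hat_2 = [gamma(0) gamma(2) - gamma(1)^2] / det = [(5.3258)(3.9455) - (-3.8759)^2] / 13.34154483 = 5.99034309 / 13.34154483 = 0.449
So phi_hat = [-0.4010, 0.4490].
Therefore phi_hat_2 = 0.4490.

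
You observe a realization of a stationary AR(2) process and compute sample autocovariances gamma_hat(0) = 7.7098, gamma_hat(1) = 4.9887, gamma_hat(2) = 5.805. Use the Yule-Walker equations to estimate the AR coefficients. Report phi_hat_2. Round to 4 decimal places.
\hat\phi_{2} = 0.5750

The Yule-Walker equations for an AR(p) process read, in matrix form,
  Gamma_p phi = r_p,   with   (Gamma_p)_{ij} = gamma(|i - j|),
                       (r_p)_i = gamma(i),   i,j = 1..p.
Substitute the sample gammas (Toeplitz matrix and right-hand side of size 2):
  Gamma_p = [[7.7098, 4.9887], [4.9887, 7.7098]]
  r_p     = [4.9887, 5.805]
Written out:
  7.7098 phi_1 + 4.9887 phi_2 = 4.9887
  4.9887 phi_1 + 7.7098 phi_2 = 5.805
Solve by Cramer's rule:
  det = gamma(0)^2 - gamma(1)^2 = (7.7098)^2 - (4.9887)^2 = 59.44101604 - 24.88712769 = 34.55388835
  phi_hat_1 = [gamma(1) gamma(0) - gamma(1) gamma(2)] / det = [(4.9887)(7.7098) - (4.9887)(5.805)] / 34.55388835 = 9.50247576 / 34.55388835 = 0.275
  phi_hat_2 = [gamma(0) gamma(2) - gamma(1)^2] / det = [(7.7098)(5.805) - (4.9887)^2] / 34.55388835 = 19.86826131 / 34.55388835 = 0.575
So phi_hat = [0.2750, 0.5750].
Therefore phi_hat_2 = 0.5750.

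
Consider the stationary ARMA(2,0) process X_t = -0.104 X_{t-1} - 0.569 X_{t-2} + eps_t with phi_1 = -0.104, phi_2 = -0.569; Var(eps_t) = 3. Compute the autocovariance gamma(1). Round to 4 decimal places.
\gamma(1) = -0.2954

Multiply the model equation by X_{t-k} and take expectations. With theta_0 = psi_0 = 1 and psi_j the MA(infinity) weights, this gives
  gamma(k) - sum_i phi_i gamma(k-i) = c_k,
  c_k = sigma^2 * sum_{j=k..q} theta_j psi_{j-k}   (c_k = 0 for k > q),
using gamma(-m) = gamma(m).
Pure AR (q = 0): c_0 = sigma^2 = 3, c_k = 0 for k >= 1.
Equations for k = 0, 1, 2 (AR order 2, c_2 = 0):
  (E0) gamma(0) = phi_1 gamma(1) + phi_2 gamma(2) + c_0
  (E1) gamma(1) = phi_1 gamma(0) + phi_2 gamma(1) + c_1
  (E2) gamma(2) = phi_1 gamma(1) + phi_2 gamma(0)
From (E1): gamma(1) = A gamma(0) + B with
  A = phi_1 / (1 - phi_2) = -0.104 / 1.569 = -0.066284,   B = c_1 / (1 - phi_2) = 0 / 1.569 = 0.
Insert (E2) into (E0): gamma(0) (1 - phi_2^2) = phi_1 (1 + phi_2) gamma(1) + c_0.
  phi_1 (1 + phi_2) = (-0.104)(0.431) = -0.044824,   1 - phi_2^2 = 0.676239.
Replace gamma(1) by A gamma(0) + B and collect gamma(0):
  gamma(0) [0.676239 - (-0.044824)(-0.066284)] = c_0 = 3
  gamma(0) * 0.673268 = 3
  gamma(0) = 3 / 0.673268 = 4.455879.
  gamma(1) = A gamma(0) = (-0.066284)(4.455879) = -0.295355.
Therefore gamma(1) = -0.2954 (to 4 decimal places).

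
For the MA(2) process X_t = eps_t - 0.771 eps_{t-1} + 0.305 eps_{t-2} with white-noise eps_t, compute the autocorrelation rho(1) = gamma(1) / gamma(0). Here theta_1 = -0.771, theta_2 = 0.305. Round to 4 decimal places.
\rho(1) = -0.5963

For an MA(q) process with theta_0 = 1, the autocovariance is
  gamma(k) = sigma^2 * sum_{i=0..q-k} theta_i * theta_{i+k},
and rho(k) = gamma(k) / gamma(0). Sigma^2 cancels.
  numerator   = (1)*(-0.771) + (-0.771)*(0.305) = -1.006155.
  denominator = (1)^2 + (-0.771)^2 + (0.305)^2 = 1.687466.
  rho(1) = -1.006155 / 1.687466 = -0.5963.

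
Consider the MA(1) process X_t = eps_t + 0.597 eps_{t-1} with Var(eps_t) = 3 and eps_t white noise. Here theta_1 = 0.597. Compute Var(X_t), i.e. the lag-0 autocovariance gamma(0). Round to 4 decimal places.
\gamma(0) = 4.0692

For an MA(q) process X_t = eps_t + sum_i theta_i eps_{t-i} with
Var(eps_t) = sigma^2, the variance is
  gamma(0) = sigma^2 * (1 + sum_i theta_i^2).
  sum_i theta_i^2 = (0.597)^2 = 0.356409.
  gamma(0) = 3 * (1 + 0.356409) = 3 * 1.356409 = 4.069227, which rounds to 4.0692.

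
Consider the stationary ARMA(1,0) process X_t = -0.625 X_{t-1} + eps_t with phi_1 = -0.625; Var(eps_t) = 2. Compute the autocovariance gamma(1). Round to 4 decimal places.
\gamma(1) = -2.0513

Multiply the model equation by X_{t-k} and take expectations. With theta_0 = psi_0 = 1 and psi_j the MA(infinity) weights, this gives
  gamma(k) - sum_i phi_i gamma(k-i) = c_k,
  c_k = sigma^2 * sum_{j=k..q} theta_j psi_{j-k}   (c_k = 0 for k > q),
using gamma(-m) = gamma(m).
Pure AR (q = 0): c_0 = sigma^2 = 2, c_k = 0 for k >= 1.
Equations for k = 0 and k = 1 (AR order 1):
  gamma(0) = phi_1 gamma(1) + c_0
  gamma(1) = phi_1 gamma(0) + c_1
Substituting the second into the first: gamma(0) (1 - phi_1^2) = c_0 + phi_1 c_1, so
  gamma(0) = c_0 / (1 - phi_1^2) = 2 / (1 - (-0.625)^2) = 2 / 0.609375 = 3.282051.
  gamma(1) = phi_1 gamma(0) = (-0.625)(3.282051) = -2.051282.
Therefore gamma(1) = -2.0513 (to 4 decimal places).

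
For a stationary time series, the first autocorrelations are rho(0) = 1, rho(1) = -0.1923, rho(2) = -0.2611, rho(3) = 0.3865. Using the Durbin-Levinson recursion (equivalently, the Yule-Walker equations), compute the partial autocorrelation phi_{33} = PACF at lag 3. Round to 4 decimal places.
\phi_{33} = 0.3000

The PACF at lag k is phi_{kk}, the last component of the solution
to the Yule-Walker system G_k phi = r_k where
  (G_k)_{ij} = rho(|i - j|), (r_k)_i = rho(i), i,j = 1..k.
Equivalently, Durbin-Levinson gives phi_{kk} iteratively:
  phi_{11} = rho(1)
  phi_{kk} = [rho(k) - sum_{j=1..k-1} phi_{k-1,j} rho(k-j)]
            / [1 - sum_{j=1..k-1} phi_{k-1,j} rho(j)],
  phi_{k,j} = phi_{k-1,j} - phi_{kk} phi_{k-1,k-j},  j = 1..k-1.
Step k = 1:
  phi_11 = rho(1) = -0.1923.
Step k = 2:
  phi_22 = [rho(2) - phi_11 rho(1)] / [1 - phi_11 rho(1)] = [-0.2611 - (-0.1923)(-0.1923)] / [1 - (-0.1923)(-0.1923)]
         = -0.29807929 / 0.96302071 = -0.309525.
  Update: phi_21 = phi_11 - phi_22 phi_11 = -0.1923 - (-0.309525)(-0.1923) = -0.251822.
Step k = 3:
  phi_33 = [rho(3) - phi_21 rho(2) - phi_22 rho(1)] / [1 - phi_21 rho(1) - phi_22 rho(2)]
    numerator   = 0.3865 - (-0.251822)(-0.2611) - (-0.309525)(-0.1923) = 0.26122763
    denominator = 1 - (-0.251822)(-0.1923) - (-0.309525)(-0.2611) = 0.87075762
  phi_33 = 0.26122763 / 0.87075762 = 0.3.
Therefore phi_{33} = 0.3000.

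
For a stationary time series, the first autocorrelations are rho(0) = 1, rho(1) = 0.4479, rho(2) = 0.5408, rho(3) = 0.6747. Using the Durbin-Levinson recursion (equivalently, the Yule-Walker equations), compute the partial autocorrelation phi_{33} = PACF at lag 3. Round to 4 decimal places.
\phi_{33} = 0.5269

The PACF at lag k is phi_{kk}, the last component of the solution
to the Yule-Walker system G_k phi = r_k where
  (G_k)_{ij} = rho(|i - j|), (r_k)_i = rho(i), i,j = 1..k.
Equivalently, Durbin-Levinson gives phi_{kk} iteratively:
  phi_{11} = rho(1)
  phi_{kk} = [rho(k) - sum_{j=1..k-1} phi_{k-1,j} rho(k-j)]
            / [1 - sum_{j=1..k-1} phi_{k-1,j} rho(j)],
  phi_{k,j} = phi_{k-1,j} - phi_{kk} phi_{k-1,k-j},  j = 1..k-1.
Step k = 1:
  phi_11 = rho(1) = 0.4479.
Step k = 2:
  phi_22 = [rho(2) - phi_11 rho(1)] / [1 - phi_11 rho(1)] = [0.5408 - (0.4479)(0.4479)] / [1 - (0.4479)(0.4479)]
         = 0.34018559 / 0.79938559 = 0.425559.
  Update: phi_21 = phi_11 - phi_22 phi_11 = 0.4479 - (0.425559)(0.4479) = 0.257292.
Step k = 3:
  phi_33 = [rho(3) - phi_21 rho(2) - phi_22 rho(1)] / [1 - phi_21 rho(1) - phi_22 rho(2)]
    numerator   = 0.6747 - (0.257292)(0.5408) - (0.425559)(0.4479) = 0.34494858
    denominator = 1 - (0.257292)(0.4479) - (0.425559)(0.5408) = 0.65461661
  phi_33 = 0.34494858 / 0.65461661 = 0.5269.
Therefore phi_{33} = 0.5269.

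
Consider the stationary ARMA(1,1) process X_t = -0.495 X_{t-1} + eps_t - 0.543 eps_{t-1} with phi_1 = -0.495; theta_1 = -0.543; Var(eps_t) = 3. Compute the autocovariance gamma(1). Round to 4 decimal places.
\gamma(1) = -5.2333

Multiply the model equation by X_{t-k} and take expectations. With theta_0 = psi_0 = 1 and psi_j the MA(infinity) weights, this gives
  gamma(k) - sum_i phi_i gamma(k-i) = c_k,
  c_k = sigma^2 * sum_{j=k..q} theta_j psi_{j-k}   (c_k = 0 for k > q),
using gamma(-m) = gamma(m).
psi-weights needed (psi_j = theta_j + sum_i phi_i psi_{j-i}):
  psi_1 = theta_1 + phi_1 = -0.543 + (-0.495) = -1.038
Right-hand sides:
  c_0 = sigma^2 (1 + theta_1 psi_1) = 3 * (1 + (-0.543)(-1.038)) = 3 * 1.563634 = 4.690902
  c_1 = sigma^2 theta_1 = 3 * (-0.543) = -1.629
  c_2 = 0
Equations for k = 0 and k = 1 (AR order 1):
  gamma(0) = phi_1 gamma(1) + c_0
  gamma(1) = phi_1 gamma(0) + c_1
Substituting the second into the first: gamma(0) (1 - phi_1^2) = c_0 + phi_1 c_1, so
  gamma(0) = (c_0 + phi_1 c_1) / (1 - phi_1^2) = (4.690902 + (-0.495)(-1.629)) / (1 - (-0.495)^2) = 5.497257 / 0.754975 = 7.281376.
  gamma(1) = phi_1 gamma(0) + c_1 = (-0.495)(7.281376) + (-1.629) = -5.233281.
Therefore gamma(1) = -5.2333 (to 4 decimal places).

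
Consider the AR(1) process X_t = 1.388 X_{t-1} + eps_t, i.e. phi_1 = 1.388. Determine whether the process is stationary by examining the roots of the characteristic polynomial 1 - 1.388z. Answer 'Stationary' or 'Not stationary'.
\text{Not stationary}

The AR(p) characteristic polynomial is P(z) = 1 - 1.388z.
Stationarity requires all roots to lie outside the unit circle, i.e. |z| > 1 for every root.
This is linear in z: 1 + (-1.388) z = 0  =>  z = -1/(-1.388) = 0.720461,  |z| = 0.720461.
Moduli of all roots: 0.7205.
All moduli strictly greater than 1? No.
Verdict: Not stationary.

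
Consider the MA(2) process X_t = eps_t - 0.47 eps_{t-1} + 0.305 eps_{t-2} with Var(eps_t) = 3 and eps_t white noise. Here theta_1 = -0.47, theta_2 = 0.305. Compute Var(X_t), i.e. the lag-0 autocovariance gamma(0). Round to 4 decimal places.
\gamma(0) = 3.9418

For an MA(q) process X_t = eps_t + sum_i theta_i eps_{t-i} with
Var(eps_t) = sigma^2, the variance is
  gamma(0) = sigma^2 * (1 + sum_i theta_i^2).
  sum_i theta_i^2 = (-0.47)^2 + (0.305)^2 = 0.2209 + 0.093025 = 0.313925.
  gamma(0) = 3 * (1 + 0.313925) = 3 * 1.313925 = 3.941775, which rounds to 3.9418.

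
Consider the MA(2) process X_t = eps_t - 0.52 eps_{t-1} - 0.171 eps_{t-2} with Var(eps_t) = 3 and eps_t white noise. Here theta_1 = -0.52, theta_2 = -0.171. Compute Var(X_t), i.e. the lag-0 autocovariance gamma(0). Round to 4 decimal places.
\gamma(0) = 3.8989

For an MA(q) process X_t = eps_t + sum_i theta_i eps_{t-i} with
Var(eps_t) = sigma^2, the variance is
  gamma(0) = sigma^2 * (1 + sum_i theta_i^2).
  sum_i theta_i^2 = (-0.52)^2 + (-0.171)^2 = 0.2704 + 0.029241 = 0.299641.
  gamma(0) = 3 * (1 + 0.299641) = 3 * 1.299641 = 3.898923, which rounds to 3.8989.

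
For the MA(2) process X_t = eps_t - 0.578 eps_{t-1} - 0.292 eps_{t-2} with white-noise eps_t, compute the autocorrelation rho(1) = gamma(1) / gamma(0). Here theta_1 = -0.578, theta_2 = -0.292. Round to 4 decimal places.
\rho(1) = -0.2883

For an MA(q) process with theta_0 = 1, the autocovariance is
  gamma(k) = sigma^2 * sum_{i=0..q-k} theta_i * theta_{i+k},
and rho(k) = gamma(k) / gamma(0). Sigma^2 cancels.
  numerator   = (1)*(-0.578) + (-0.578)*(-0.292) = -0.409224.
  denominator = (1)^2 + (-0.578)^2 + (-0.292)^2 = 1.419348.
  rho(1) = -0.409224 / 1.419348 = -0.2883.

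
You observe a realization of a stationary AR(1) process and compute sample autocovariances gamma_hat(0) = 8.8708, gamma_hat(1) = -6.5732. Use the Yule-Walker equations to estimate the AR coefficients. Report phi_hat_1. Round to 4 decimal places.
\hat\phi_{1} = -0.7410

The Yule-Walker equations for an AR(p) process read, in matrix form,
  Gamma_p phi = r_p,   with   (Gamma_p)_{ij} = gamma(|i - j|),
                       (r_p)_i = gamma(i),   i,j = 1..p.
Substitute the sample gammas (Toeplitz matrix and right-hand side of size 1):
  Gamma_p = [[8.8708]]
  r_p     = [-6.5732]
With p = 1 this is the single equation gamma(0) phi_1 = gamma(1):
  phi_hat_1 = gamma(1) / gamma(0) = -6.5732 / 8.8708 = -0.7410.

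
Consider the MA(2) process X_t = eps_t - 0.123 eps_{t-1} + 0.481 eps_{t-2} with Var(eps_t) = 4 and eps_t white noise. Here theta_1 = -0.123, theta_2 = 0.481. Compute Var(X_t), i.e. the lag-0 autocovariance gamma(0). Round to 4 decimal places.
\gamma(0) = 4.9860

For an MA(q) process X_t = eps_t + sum_i theta_i eps_{t-i} with
Var(eps_t) = sigma^2, the variance is
  gamma(0) = sigma^2 * (1 + sum_i theta_i^2).
  sum_i theta_i^2 = (-0.123)^2 + (0.481)^2 = 0.015129 + 0.231361 = 0.24649.
  gamma(0) = 4 * (1 + 0.24649) = 4 * 1.24649 = 4.98596, which rounds to 4.9860.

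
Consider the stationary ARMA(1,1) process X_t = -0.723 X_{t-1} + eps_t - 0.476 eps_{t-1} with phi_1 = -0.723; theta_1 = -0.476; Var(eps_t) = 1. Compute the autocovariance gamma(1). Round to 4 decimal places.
\gamma(1) = -3.3768

Multiply the model equation by X_{t-k} and take expectations. With theta_0 = psi_0 = 1 and psi_j the MA(infinity) weights, this gives
  gamma(k) - sum_i phi_i gamma(k-i) = c_k,
  c_k = sigma^2 * sum_{j=k..q} theta_j psi_{j-k}   (c_k = 0 for k > q),
using gamma(-m) = gamma(m).
psi-weights needed (psi_j = theta_j + sum_i phi_i psi_{j-i}):
  psi_1 = theta_1 + phi_1 = -0.476 + (-0.723) = -1.199
Right-hand sides:
  c_0 = sigma^2 (1 + theta_1 psi_1) = 1 * (1 + (-0.476)(-1.199)) = 1 * 1.570724 = 1.570724
  c_1 = sigma^2 theta_1 = 1 * (-0.476) = -0.476
  c_2 = 0
Equations for k = 0 and k = 1 (AR order 1):
  gamma(0) = phi_1 gamma(1) + c_0
  gamma(1) = phi_1 gamma(0) + c_1
Substituting the second into the first: gamma(0) (1 - phi_1^2) = c_0 + phi_1 c_1, so
  gamma(0) = (c_0 + phi_1 c_1) / (1 - phi_1^2) = (1.570724 + (-0.723)(-0.476)) / (1 - (-0.723)^2) = 1.914872 / 0.477271 = 4.012127.
  gamma(1) = phi_1 gamma(0) + c_1 = (-0.723)(4.012127) + (-0.476) = -3.376768.
Therefore gamma(1) = -3.3768 (to 4 decimal places).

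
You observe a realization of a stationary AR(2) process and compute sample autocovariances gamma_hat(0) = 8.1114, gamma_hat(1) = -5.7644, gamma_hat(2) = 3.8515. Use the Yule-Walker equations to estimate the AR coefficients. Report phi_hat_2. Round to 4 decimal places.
\hat\phi_{2} = -0.0610

The Yule-Walker equations for an AR(p) process read, in matrix form,
  Gamma_p phi = r_p,   with   (Gamma_p)_{ij} = gamma(|i - j|),
                       (r_p)_i = gamma(i),   i,j = 1..p.
Substitute the sample gammas (Toeplitz matrix and right-hand side of size 2):
  Gamma_p = [[8.1114, -5.7644], [-5.7644, 8.1114]]
  r_p     = [-5.7644, 3.8515]
Written out:
  8.1114 phi_1 - 5.7644 phi_2 = -5.7644
  -5.7644 phi_1 + 8.1114 phi_2 = 3.8515
Solve by Cramer's rule:
  det = gamma(0)^2 - gamma(1)^2 = (8.1114)^2 - (-5.7644)^2 = 65.79480996 - 33.22830736 = 32.5665026
  phi_hat_1 = [gamma(1) gamma(0) - gamma(1) gamma(2)] / det = [(-5.7644)(8.1114) - (-5.7644)(3.8515)] / 32.5665026 = -24.55576756 / 32.5665026 = -0.754
  phi_hat_2 = [gamma(0) gamma(2) - gamma(1)^2] / det = [(8.1114)(3.8515) - (-5.7644)^2] / 32.5665026 = -1.98725026 / 32.5665026 = -0.061
So phi_hat = [-0.7540, -0.0610].
Therefore phi_hat_2 = -0.0610.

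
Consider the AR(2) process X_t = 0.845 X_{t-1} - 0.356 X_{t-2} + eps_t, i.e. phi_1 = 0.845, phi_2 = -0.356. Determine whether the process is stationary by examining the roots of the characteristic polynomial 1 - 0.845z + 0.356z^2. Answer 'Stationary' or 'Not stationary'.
\text{Stationary}

The AR(p) characteristic polynomial is P(z) = 1 - 0.845z + 0.356z^2.
Stationarity requires all roots to lie outside the unit circle, i.e. |z| > 1 for every root.
Set 1 + (-0.845) z + (0.356) z^2 = 0, i.e. a z^2 + b z + c = 0 with a = 0.356, b = -0.845, c = 1.
Discriminant D = b^2 - 4ac = (-0.845)^2 - 4*(0.356)*1 = 0.714025 - (1.424) = -0.709975.
D < 0, so the roots are the complex-conjugate pair z = (-b +/- i sqrt(-D)) / (2a) = 1.1868 +/- 1.1834i.
For a conjugate pair |z|^2 = z * conj(z) = (product of roots) = c/a = 1/(0.356) = 2.808989, so |z| = sqrt(2.808989) = 1.676 for both roots.
Moduli of all roots: 1.6760, 1.6760.
All moduli strictly greater than 1? Yes.
Verdict: Stationary.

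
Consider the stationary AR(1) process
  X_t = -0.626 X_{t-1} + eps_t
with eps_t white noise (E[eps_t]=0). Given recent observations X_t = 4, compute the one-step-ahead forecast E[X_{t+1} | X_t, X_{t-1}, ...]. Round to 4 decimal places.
E[X_{t+1} \mid \mathcal F_t] = -2.5040

For an AR(p) model X_t = c + sum_i phi_i X_{t-i} + eps_t, the
one-step-ahead conditional mean is
  E[X_{t+1} | X_t, ...] = c + sum_i phi_i X_{t+1-i}.
Substitute known values:
  E[X_{t+1} | ...] = (-0.626) * (4)
                   = -2.5040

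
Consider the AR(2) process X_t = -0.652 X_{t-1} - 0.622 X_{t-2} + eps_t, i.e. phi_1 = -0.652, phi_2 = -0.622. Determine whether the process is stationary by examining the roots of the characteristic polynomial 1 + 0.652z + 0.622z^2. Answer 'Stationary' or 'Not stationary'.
\text{Stationary}

The AR(p) characteristic polynomial is P(z) = 1 + 0.652z + 0.622z^2.
Stationarity requires all roots to lie outside the unit circle, i.e. |z| > 1 for every root.
Set 1 + (0.652) z + (0.622) z^2 = 0, i.e. a z^2 + b z + c = 0 with a = 0.622, b = 0.652, c = 1.
Discriminant D = b^2 - 4ac = (0.652)^2 - 4*(0.622)*1 = 0.425104 - (2.488) = -2.062896.
D < 0, so the roots are the complex-conjugate pair z = (-b +/- i sqrt(-D)) / (2a) = -0.5241 +/- 1.1546i.
For a conjugate pair |z|^2 = z * conj(z) = (product of roots) = c/a = 1/(0.622) = 1.607717, so |z| = sqrt(1.607717) = 1.268 for both roots.
Moduli of all roots: 1.2680, 1.2680.
All moduli strictly greater than 1? Yes.
Verdict: Stationary.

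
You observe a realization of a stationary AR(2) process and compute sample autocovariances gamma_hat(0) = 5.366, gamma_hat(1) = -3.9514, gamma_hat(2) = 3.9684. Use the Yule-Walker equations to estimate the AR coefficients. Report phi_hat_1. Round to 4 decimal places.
\hat\phi_{1} = -0.4190

The Yule-Walker equations for an AR(p) process read, in matrix form,
  Gamma_p phi = r_p,   with   (Gamma_p)_{ij} = gamma(|i - j|),
                       (r_p)_i = gamma(i),   i,j = 1..p.
Substitute the sample gammas (Toeplitz matrix and right-hand side of size 2):
  Gamma_p = [[5.366, -3.9514], [-3.9514, 5.366]]
  r_p     = [-3.9514, 3.9684]
Written out:
  5.366 phi_1 - 3.9514 phi_2 = -3.9514
  -3.9514 phi_1 + 5.366 phi_2 = 3.9684
Solve by Cramer's rule:
  det = gamma(0)^2 - gamma(1)^2 = (5.366)^2 - (-3.9514)^2 = 28.793956 - 15.61356196 = 13.18039404
  phi_hat_1 = [gamma(1) gamma(0) - gamma(1) gamma(2)] / det = [(-3.9514)(5.366) - (-3.9514)(3.9684)] / 13.18039404 = -5.52247664 / 13.18039404 = -0.419
  phi_hat_2 = [gamma(0) gamma(2) - gamma(1)^2] / det = [(5.366)(3.9684) - (-3.9514)^2] / 13.18039404 = 5.68087244 / 13.18039404 = 0.431
So phi_hat = [-0.4190, 0.4310].
Therefore phi_hat_1 = -0.4190.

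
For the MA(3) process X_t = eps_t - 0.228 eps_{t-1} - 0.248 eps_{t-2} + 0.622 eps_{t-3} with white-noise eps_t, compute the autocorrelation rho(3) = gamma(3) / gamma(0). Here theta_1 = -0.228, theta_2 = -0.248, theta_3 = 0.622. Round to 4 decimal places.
\rho(3) = 0.4146

For an MA(q) process with theta_0 = 1, the autocovariance is
  gamma(k) = sigma^2 * sum_{i=0..q-k} theta_i * theta_{i+k},
and rho(k) = gamma(k) / gamma(0). Sigma^2 cancels.
  numerator   = (1)*(0.622) = 0.622.
  denominator = (1)^2 + (-0.228)^2 + (-0.248)^2 + (0.622)^2 = 1.500372.
  rho(3) = 0.622 / 1.500372 = 0.4146.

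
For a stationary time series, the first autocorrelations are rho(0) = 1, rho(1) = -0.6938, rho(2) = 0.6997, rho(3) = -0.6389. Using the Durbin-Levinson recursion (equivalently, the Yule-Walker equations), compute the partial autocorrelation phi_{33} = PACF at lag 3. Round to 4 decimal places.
\phi_{33} = -0.1540

The PACF at lag k is phi_{kk}, the last component of the solution
to the Yule-Walker system G_k phi = r_k where
  (G_k)_{ij} = rho(|i - j|), (r_k)_i = rho(i), i,j = 1..k.
Equivalently, Durbin-Levinson gives phi_{kk} iteratively:
  phi_{11} = rho(1)
  phi_{kk} = [rho(k) - sum_{j=1..k-1} phi_{k-1,j} rho(k-j)]
            / [1 - sum_{j=1..k-1} phi_{k-1,j} rho(j)],
  phi_{k,j} = phi_{k-1,j} - phi_{kk} phi_{k-1,k-j},  j = 1..k-1.
Step k = 1:
  phi_11 = rho(1) = -0.6938.
Step k = 2:
  phi_22 = [rho(2) - phi_11 rho(1)] / [1 - phi_11 rho(1)] = [0.6997 - (-0.6938)(-0.6938)] / [1 - (-0.6938)(-0.6938)]
         = 0.21834156 / 0.51864156 = 0.420987.
  Update: phi_21 = phi_11 - phi_22 phi_11 = -0.6938 - (0.420987)(-0.6938) = -0.401719.
Step k = 3:
  phi_33 = [rho(3) - phi_21 rho(2) - phi_22 rho(1)] / [1 - phi_21 rho(1) - phi_22 rho(2)]
    numerator   = -0.6389 - (-0.401719)(0.6997) - (0.420987)(-0.6938) = -0.0657362
    denominator = 1 - (-0.401719)(-0.6938) - (0.420987)(0.6997) = 0.42672252
  phi_33 = -0.0657362 / 0.42672252 = -0.154.
Therefore phi_{33} = -0.1540.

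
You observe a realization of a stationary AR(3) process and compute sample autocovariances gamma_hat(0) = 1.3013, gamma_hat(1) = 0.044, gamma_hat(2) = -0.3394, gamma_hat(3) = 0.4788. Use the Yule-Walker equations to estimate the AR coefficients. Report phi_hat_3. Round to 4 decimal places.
\hat\phi_{3} = 0.4171

The Yule-Walker equations for an AR(p) process read, in matrix form,
  Gamma_p phi = r_p,   with   (Gamma_p)_{ij} = gamma(|i - j|),
                       (r_p)_i = gamma(i),   i,j = 1..p.
Substitute the sample gammas (Toeplitz matrix and right-hand side of size 3):
  Gamma_p = [[1.3013, 0.044, -0.3394], [0.044, 1.3013, 0.044], [-0.3394, 0.044, 1.3013]]
  r_p     = [0.044, -0.3394, 0.4788]
Written out (R1..R3):
  (R1) 1.3013 phi_1 + 0.044 phi_2 - 0.3394 phi_3 = 0.044
  (R2) 0.044 phi_1 + 1.3013 phi_2 + 0.044 phi_3 = -0.3394
  (R3) -0.3394 phi_1 + 0.044 phi_2 + 1.3013 phi_3 = 0.4788
Gaussian elimination:
  R2 <- R2 - (0.044/1.3013) R1 = R2 - (0.033812) R1:  1.299812 phi_2 + 0.055476 phi_3 = -0.340888
  R3 <- R3 - (-0.3394/1.3013) R1 = R3 - (-0.260816) R1:  0.055476 phi_2 + 1.212779 phi_3 = 0.490276
  R3 <- R3 - (0.055476/1.299812) R2 = R3 - (0.04268) R2:  1.210411 phi_3 = 0.504825
Back-substitution:
  phi_hat_3 = 0.504825 / 1.210411 = 0.417069
  phi_hat_2 = (-0.340888 - (0.055476)(0.417069)) / 1.299812 = -0.28006
  phi_hat_1 = (0.044 - (0.044)(-0.28006) - (-0.3394)(0.417069)) / 1.3013 = 0.15206
So phi_hat = [0.1521, -0.2801, 0.4171].
Therefore phi_hat_3 = 0.4171.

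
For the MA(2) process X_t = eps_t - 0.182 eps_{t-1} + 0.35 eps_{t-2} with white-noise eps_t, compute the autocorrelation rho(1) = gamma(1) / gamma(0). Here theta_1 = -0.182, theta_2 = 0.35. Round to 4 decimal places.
\rho(1) = -0.2126

For an MA(q) process with theta_0 = 1, the autocovariance is
  gamma(k) = sigma^2 * sum_{i=0..q-k} theta_i * theta_{i+k},
and rho(k) = gamma(k) / gamma(0). Sigma^2 cancels.
  numerator   = (1)*(-0.182) + (-0.182)*(0.35) = -0.2457.
  denominator = (1)^2 + (-0.182)^2 + (0.35)^2 = 1.155624.
  rho(1) = -0.2457 / 1.155624 = -0.2126.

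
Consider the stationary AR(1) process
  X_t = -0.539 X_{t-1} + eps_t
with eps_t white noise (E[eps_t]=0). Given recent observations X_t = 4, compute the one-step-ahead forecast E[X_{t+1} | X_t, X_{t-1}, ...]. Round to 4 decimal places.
E[X_{t+1} \mid \mathcal F_t] = -2.1560

For an AR(p) model X_t = c + sum_i phi_i X_{t-i} + eps_t, the
one-step-ahead conditional mean is
  E[X_{t+1} | X_t, ...] = c + sum_i phi_i X_{t+1-i}.
Substitute known values:
  E[X_{t+1} | ...] = (-0.539) * (4)
                   = -2.1560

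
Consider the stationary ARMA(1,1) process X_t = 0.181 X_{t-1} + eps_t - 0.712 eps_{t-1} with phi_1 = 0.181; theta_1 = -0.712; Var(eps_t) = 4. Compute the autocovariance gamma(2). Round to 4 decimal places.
\gamma(2) = -0.3462

Multiply the model equation by X_{t-k} and take expectations. With theta_0 = psi_0 = 1 and psi_j the MA(infinity) weights, this gives
  gamma(k) - sum_i phi_i gamma(k-i) = c_k,
  c_k = sigma^2 * sum_{j=k..q} theta_j psi_{j-k}   (c_k = 0 for k > q),
using gamma(-m) = gamma(m).
psi-weights needed (psi_j = theta_j + sum_i phi_i psi_{j-i}):
  psi_1 = theta_1 + phi_1 = -0.712 + (0.181) = -0.531
Right-hand sides:
  c_0 = sigma^2 (1 + theta_1 psi_1) = 4 * (1 + (-0.712)(-0.531)) = 4 * 1.378072 = 5.512288
  c_1 = sigma^2 theta_1 = 4 * (-0.712) = -2.848
  c_2 = 0
Equations for k = 0 and k = 1 (AR order 1):
  gamma(0) = phi_1 gamma(1) + c_0
  gamma(1) = phi_1 gamma(0) + c_1
Substituting the second into the first: gamma(0) (1 - phi_1^2) = c_0 + phi_1 c_1, so
  gamma(0) = (c_0 + phi_1 c_1) / (1 - phi_1^2) = (5.512288 + (0.181)(-2.848)) / (1 - (0.181)^2) = 4.9968 / 0.967239 = 5.166045.
  gamma(1) = phi_1 gamma(0) + c_1 = (0.181)(5.166045) + (-2.848) = -1.912946.
For k = 2 (> q): gamma(2) = phi_1 gamma(1) = (0.181)(-1.912946) = -0.346243.
Therefore gamma(2) = -0.3462 (to 4 decimal places).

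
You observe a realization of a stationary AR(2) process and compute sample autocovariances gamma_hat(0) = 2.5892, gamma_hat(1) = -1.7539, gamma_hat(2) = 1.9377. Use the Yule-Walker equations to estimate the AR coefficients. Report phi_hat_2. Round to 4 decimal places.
\hat\phi_{2} = 0.5350

The Yule-Walker equations for an AR(p) process read, in matrix form,
  Gamma_p phi = r_p,   with   (Gamma_p)_{ij} = gamma(|i - j|),
                       (r_p)_i = gamma(i),   i,j = 1..p.
Substitute the sample gammas (Toeplitz matrix and right-hand side of size 2):
  Gamma_p = [[2.5892, -1.7539], [-1.7539, 2.5892]]
  r_p     = [-1.7539, 1.9377]
Written out:
  2.5892 phi_1 - 1.7539 phi_2 = -1.7539
  -1.7539 phi_1 + 2.5892 phi_2 = 1.9377
Solve by Cramer's rule:
  det = gamma(0)^2 - gamma(1)^2 = (2.5892)^2 - (-1.7539)^2 = 6.70395664 - 3.07616521 = 3.62779143
  phi_hat_1 = [gamma(1) gamma(0) - gamma(1) gamma(2)] / det = [(-1.7539)(2.5892) - (-1.7539)(1.9377)] / 3.62779143 = -1.14266585 / 3.62779143 = -0.315
  phi_hat_2 = [gamma(0) gamma(2) - gamma(1)^2] / det = [(2.5892)(1.9377) - (-1.7539)^2] / 3.62779143 = 1.94092763 / 3.62779143 = 0.535
So phi_hat = [-0.3150, 0.5350].
Therefore phi_hat_2 = 0.5350.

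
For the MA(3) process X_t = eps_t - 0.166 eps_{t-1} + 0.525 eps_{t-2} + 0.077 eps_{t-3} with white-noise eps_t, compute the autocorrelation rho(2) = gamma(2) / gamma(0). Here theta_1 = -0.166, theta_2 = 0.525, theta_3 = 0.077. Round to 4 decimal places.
\rho(2) = 0.3913

For an MA(q) process with theta_0 = 1, the autocovariance is
  gamma(k) = sigma^2 * sum_{i=0..q-k} theta_i * theta_{i+k},
and rho(k) = gamma(k) / gamma(0). Sigma^2 cancels.
  numerator   = (1)*(0.525) + (-0.166)*(0.077) = 0.512218.
  denominator = (1)^2 + (-0.166)^2 + (0.525)^2 + (0.077)^2 = 1.30911.
  rho(2) = 0.512218 / 1.30911 = 0.3913.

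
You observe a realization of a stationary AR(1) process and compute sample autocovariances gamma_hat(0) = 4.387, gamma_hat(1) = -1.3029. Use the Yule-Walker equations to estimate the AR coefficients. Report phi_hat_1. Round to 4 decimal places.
\hat\phi_{1} = -0.2970

The Yule-Walker equations for an AR(p) process read, in matrix form,
  Gamma_p phi = r_p,   with   (Gamma_p)_{ij} = gamma(|i - j|),
                       (r_p)_i = gamma(i),   i,j = 1..p.
Substitute the sample gammas (Toeplitz matrix and right-hand side of size 1):
  Gamma_p = [[4.387]]
  r_p     = [-1.3029]
With p = 1 this is the single equation gamma(0) phi_1 = gamma(1):
  phi_hat_1 = gamma(1) / gamma(0) = -1.3029 / 4.387 = -0.2970.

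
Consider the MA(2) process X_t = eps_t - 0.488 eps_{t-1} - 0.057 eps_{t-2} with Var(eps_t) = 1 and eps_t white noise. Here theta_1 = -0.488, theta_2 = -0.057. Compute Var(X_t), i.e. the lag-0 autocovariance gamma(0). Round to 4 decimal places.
\gamma(0) = 1.2414

For an MA(q) process X_t = eps_t + sum_i theta_i eps_{t-i} with
Var(eps_t) = sigma^2, the variance is
  gamma(0) = sigma^2 * (1 + sum_i theta_i^2).
  sum_i theta_i^2 = (-0.488)^2 + (-0.057)^2 = 0.238144 + 0.003249 = 0.241393.
  gamma(0) = 1 * (1 + 0.241393) = 1 * 1.241393 = 1.241393, which rounds to 1.2414.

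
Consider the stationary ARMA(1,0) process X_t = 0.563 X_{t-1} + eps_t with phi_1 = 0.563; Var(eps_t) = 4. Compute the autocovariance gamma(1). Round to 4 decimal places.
\gamma(1) = 3.2971

Multiply the model equation by X_{t-k} and take expectations. With theta_0 = psi_0 = 1 and psi_j the MA(infinity) weights, this gives
  gamma(k) - sum_i phi_i gamma(k-i) = c_k,
  c_k = sigma^2 * sum_{j=k..q} theta_j psi_{j-k}   (c_k = 0 for k > q),
using gamma(-m) = gamma(m).
Pure AR (q = 0): c_0 = sigma^2 = 4, c_k = 0 for k >= 1.
Equations for k = 0 and k = 1 (AR order 1):
  gamma(0) = phi_1 gamma(1) + c_0
  gamma(1) = phi_1 gamma(0) + c_1
Substituting the second into the first: gamma(0) (1 - phi_1^2) = c_0 + phi_1 c_1, so
  gamma(0) = c_0 / (1 - phi_1^2) = 4 / (1 - (0.563)^2) = 4 / 0.683031 = 5.85625.
  gamma(1) = phi_1 gamma(0) = (0.563)(5.85625) = 3.297069.
Therefore gamma(1) = 3.2971 (to 4 decimal places).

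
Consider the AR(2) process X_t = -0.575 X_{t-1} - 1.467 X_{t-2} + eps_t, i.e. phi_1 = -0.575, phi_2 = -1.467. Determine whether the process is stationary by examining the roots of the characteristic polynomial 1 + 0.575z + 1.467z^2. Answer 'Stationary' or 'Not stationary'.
\text{Not stationary}

The AR(p) characteristic polynomial is P(z) = 1 + 0.575z + 1.467z^2.
Stationarity requires all roots to lie outside the unit circle, i.e. |z| > 1 for every root.
Set 1 + (0.575) z + (1.467) z^2 = 0, i.e. a z^2 + b z + c = 0 with a = 1.467, b = 0.575, c = 1.
Discriminant D = b^2 - 4ac = (0.575)^2 - 4*(1.467)*1 = 0.330625 - (5.868) = -5.537375.
D < 0, so the roots are the complex-conjugate pair z = (-b +/- i sqrt(-D)) / (2a) = -0.196 +/- 0.802i.
For a conjugate pair |z|^2 = z * conj(z) = (product of roots) = c/a = 1/(1.467) = 0.681663, so |z| = sqrt(0.681663) = 0.8256 for both roots.
Moduli of all roots: 0.8256, 0.8256.
All moduli strictly greater than 1? No.
Verdict: Not stationary.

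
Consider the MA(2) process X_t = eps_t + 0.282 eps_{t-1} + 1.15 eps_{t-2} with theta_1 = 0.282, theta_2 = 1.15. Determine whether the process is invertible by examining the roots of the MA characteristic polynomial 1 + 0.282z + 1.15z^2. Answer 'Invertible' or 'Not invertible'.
\text{Not invertible}

The MA(q) characteristic polynomial is P(z) = 1 + 0.282z + 1.15z^2.
Invertibility requires all roots to lie outside the unit circle, i.e. |z| > 1 for every root.
Set 1 + (0.282) z + (1.15) z^2 = 0, i.e. a z^2 + b z + c = 0 with a = 1.15, b = 0.282, c = 1.
Discriminant D = b^2 - 4ac = (0.282)^2 - 4*(1.15)*1 = 0.079524 - (4.6) = -4.520476.
D < 0, so the roots are the complex-conjugate pair z = (-b +/- i sqrt(-D)) / (2a) = -0.1226 +/- 0.9244i.
For a conjugate pair |z|^2 = z * conj(z) = (product of roots) = c/a = 1/(1.15) = 0.869565, so |z| = sqrt(0.869565) = 0.9325 for both roots.
Moduli of all roots: 0.9325, 0.9325.
All moduli strictly greater than 1? No.
Verdict: Not invertible.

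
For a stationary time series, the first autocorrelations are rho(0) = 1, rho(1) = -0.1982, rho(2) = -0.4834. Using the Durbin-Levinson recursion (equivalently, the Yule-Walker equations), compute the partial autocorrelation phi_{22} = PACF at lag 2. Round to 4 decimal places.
\phi_{22} = -0.5441

The PACF at lag k is phi_{kk}, the last component of the solution
to the Yule-Walker system G_k phi = r_k where
  (G_k)_{ij} = rho(|i - j|), (r_k)_i = rho(i), i,j = 1..k.
Equivalently, Durbin-Levinson gives phi_{kk} iteratively:
  phi_{11} = rho(1)
  phi_{kk} = [rho(k) - sum_{j=1..k-1} phi_{k-1,j} rho(k-j)]
            / [1 - sum_{j=1..k-1} phi_{k-1,j} rho(j)],
  phi_{k,j} = phi_{k-1,j} - phi_{kk} phi_{k-1,k-j},  j = 1..k-1.
Step k = 1:
  phi_11 = rho(1) = -0.1982.
Step k = 2:
  phi_22 = [rho(2) - phi_11 rho(1)] / [1 - phi_11 rho(1)] = [-0.4834 - (-0.1982)(-0.1982)] / [1 - (-0.1982)(-0.1982)]
         = -0.52268324 / 0.96071676 = -0.5441.
Therefore phi_{22} = -0.5441.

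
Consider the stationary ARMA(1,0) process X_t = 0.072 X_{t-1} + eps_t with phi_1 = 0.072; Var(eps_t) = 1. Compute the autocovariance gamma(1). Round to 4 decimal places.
\gamma(1) = 0.0724

Multiply the model equation by X_{t-k} and take expectations. With theta_0 = psi_0 = 1 and psi_j the MA(infinity) weights, this gives
  gamma(k) - sum_i phi_i gamma(k-i) = c_k,
  c_k = sigma^2 * sum_{j=k..q} theta_j psi_{j-k}   (c_k = 0 for k > q),
using gamma(-m) = gamma(m).
Pure AR (q = 0): c_0 = sigma^2 = 1, c_k = 0 for k >= 1.
Equations for k = 0 and k = 1 (AR order 1):
  gamma(0) = phi_1 gamma(1) + c_0
  gamma(1) = phi_1 gamma(0) + c_1
Substituting the second into the first: gamma(0) (1 - phi_1^2) = c_0 + phi_1 c_1, so
  gamma(0) = c_0 / (1 - phi_1^2) = 1 / (1 - (0.072)^2) = 1 / 0.994816 = 1.005211.
  gamma(1) = phi_1 gamma(0) = (0.072)(1.005211) = 0.072375.
Therefore gamma(1) = 0.0724 (to 4 decimal places).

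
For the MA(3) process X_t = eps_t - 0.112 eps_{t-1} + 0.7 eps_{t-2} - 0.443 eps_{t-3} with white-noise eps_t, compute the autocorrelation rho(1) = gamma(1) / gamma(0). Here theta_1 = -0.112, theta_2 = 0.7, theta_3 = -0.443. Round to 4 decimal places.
\rho(1) = -0.2946

For an MA(q) process with theta_0 = 1, the autocovariance is
  gamma(k) = sigma^2 * sum_{i=0..q-k} theta_i * theta_{i+k},
and rho(k) = gamma(k) / gamma(0). Sigma^2 cancels.
  numerator   = (1)*(-0.112) + (-0.112)*(0.7) + (0.7)*(-0.443) = -0.5005.
  denominator = (1)^2 + (-0.112)^2 + (0.7)^2 + (-0.443)^2 = 1.698793.
  rho(1) = -0.5005 / 1.698793 = -0.2946.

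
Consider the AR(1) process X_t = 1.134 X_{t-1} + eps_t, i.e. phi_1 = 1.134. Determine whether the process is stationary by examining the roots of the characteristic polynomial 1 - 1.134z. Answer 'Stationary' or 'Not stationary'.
\text{Not stationary}

The AR(p) characteristic polynomial is P(z) = 1 - 1.134z.
Stationarity requires all roots to lie outside the unit circle, i.e. |z| > 1 for every root.
This is linear in z: 1 + (-1.134) z = 0  =>  z = -1/(-1.134) = 0.881834,  |z| = 0.881834.
Moduli of all roots: 0.8818.
All moduli strictly greater than 1? No.
Verdict: Not stationary.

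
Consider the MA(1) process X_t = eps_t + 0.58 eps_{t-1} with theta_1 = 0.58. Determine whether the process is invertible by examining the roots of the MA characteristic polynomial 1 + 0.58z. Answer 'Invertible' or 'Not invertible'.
\text{Invertible}

The MA(q) characteristic polynomial is P(z) = 1 + 0.58z.
Invertibility requires all roots to lie outside the unit circle, i.e. |z| > 1 for every root.
This is linear in z: 1 + (0.58) z = 0  =>  z = -1/(0.58) = -1.724138,  |z| = 1.724138.
Moduli of all roots: 1.7241.
All moduli strictly greater than 1? Yes.
Verdict: Invertible.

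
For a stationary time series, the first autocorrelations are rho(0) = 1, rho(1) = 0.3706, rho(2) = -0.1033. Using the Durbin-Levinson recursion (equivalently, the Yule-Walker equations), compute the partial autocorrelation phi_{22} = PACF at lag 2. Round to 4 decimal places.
\phi_{22} = -0.2790

The PACF at lag k is phi_{kk}, the last component of the solution
to the Yule-Walker system G_k phi = r_k where
  (G_k)_{ij} = rho(|i - j|), (r_k)_i = rho(i), i,j = 1..k.
Equivalently, Durbin-Levinson gives phi_{kk} iteratively:
  phi_{11} = rho(1)
  phi_{kk} = [rho(k) - sum_{j=1..k-1} phi_{k-1,j} rho(k-j)]
            / [1 - sum_{j=1..k-1} phi_{k-1,j} rho(j)],
  phi_{k,j} = phi_{k-1,j} - phi_{kk} phi_{k-1,k-j},  j = 1..k-1.
Step k = 1:
  phi_11 = rho(1) = 0.3706.
Step k = 2:
  phi_22 = [rho(2) - phi_11 rho(1)] / [1 - phi_11 rho(1)] = [-0.1033 - (0.3706)(0.3706)] / [1 - (0.3706)(0.3706)]
         = -0.24064436 / 0.86265564 = -0.279.
Therefore phi_{22} = -0.2790.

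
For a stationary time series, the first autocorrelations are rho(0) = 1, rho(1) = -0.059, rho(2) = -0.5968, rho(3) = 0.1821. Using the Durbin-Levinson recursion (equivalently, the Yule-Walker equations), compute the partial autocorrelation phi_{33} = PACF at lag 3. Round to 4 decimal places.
\phi_{33} = 0.1420

The PACF at lag k is phi_{kk}, the last component of the solution
to the Yule-Walker system G_k phi = r_k where
  (G_k)_{ij} = rho(|i - j|), (r_k)_i = rho(i), i,j = 1..k.
Equivalently, Durbin-Levinson gives phi_{kk} iteratively:
  phi_{11} = rho(1)
  phi_{kk} = [rho(k) - sum_{j=1..k-1} phi_{k-1,j} rho(k-j)]
            / [1 - sum_{j=1..k-1} phi_{k-1,j} rho(j)],
  phi_{k,j} = phi_{k-1,j} - phi_{kk} phi_{k-1,k-j},  j = 1..k-1.
Step k = 1:
  phi_11 = rho(1) = -0.059.
Step k = 2:
  phi_22 = [rho(2) - phi_11 rho(1)] / [1 - phi_11 rho(1)] = [-0.5968 - (-0.059)(-0.059)] / [1 - (-0.059)(-0.059)]
         = -0.600281 / 0.996519 = -0.602378.
  Update: phi_21 = phi_11 - phi_22 phi_11 = -0.059 - (-0.602378)(-0.059) = -0.09454.
Step k = 3:
  phi_33 = [rho(3) - phi_21 rho(2) - phi_22 rho(1)] / [1 - phi_21 rho(1) - phi_22 rho(2)]
    numerator   = 0.1821 - (-0.09454)(-0.5968) - (-0.602378)(-0.059) = 0.09013806
    denominator = 1 - (-0.09454)(-0.059) - (-0.602378)(-0.5968) = 0.63492301
  phi_33 = 0.09013806 / 0.63492301 = 0.142.
Therefore phi_{33} = 0.1420.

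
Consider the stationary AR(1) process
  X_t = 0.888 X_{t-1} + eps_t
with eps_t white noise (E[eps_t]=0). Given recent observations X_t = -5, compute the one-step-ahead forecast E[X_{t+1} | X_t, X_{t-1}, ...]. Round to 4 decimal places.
E[X_{t+1} \mid \mathcal F_t] = -4.4400

For an AR(p) model X_t = c + sum_i phi_i X_{t-i} + eps_t, the
one-step-ahead conditional mean is
  E[X_{t+1} | X_t, ...] = c + sum_i phi_i X_{t+1-i}.
Substitute known values:
  E[X_{t+1} | ...] = (0.888) * (-5)
                   = -4.4400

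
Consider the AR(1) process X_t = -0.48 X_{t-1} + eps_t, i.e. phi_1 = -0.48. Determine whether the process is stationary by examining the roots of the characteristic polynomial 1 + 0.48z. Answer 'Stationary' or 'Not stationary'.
\text{Stationary}

The AR(p) characteristic polynomial is P(z) = 1 + 0.48z.
Stationarity requires all roots to lie outside the unit circle, i.e. |z| > 1 for every root.
This is linear in z: 1 + (0.48) z = 0  =>  z = -1/(0.48) = -2.083333,  |z| = 2.083333.
Moduli of all roots: 2.0833.
All moduli strictly greater than 1? Yes.
Verdict: Stationary.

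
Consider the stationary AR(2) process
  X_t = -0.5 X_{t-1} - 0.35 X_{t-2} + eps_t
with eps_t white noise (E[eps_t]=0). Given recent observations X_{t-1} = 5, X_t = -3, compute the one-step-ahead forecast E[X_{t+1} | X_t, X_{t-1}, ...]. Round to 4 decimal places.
E[X_{t+1} \mid \mathcal F_t] = -0.2500

For an AR(p) model X_t = c + sum_i phi_i X_{t-i} + eps_t, the
one-step-ahead conditional mean is
  E[X_{t+1} | X_t, ...] = c + sum_i phi_i X_{t+1-i}.
Substitute known values:
  E[X_{t+1} | ...] = (-0.5) * (-3) + (-0.35) * (5)
                   = -0.2500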